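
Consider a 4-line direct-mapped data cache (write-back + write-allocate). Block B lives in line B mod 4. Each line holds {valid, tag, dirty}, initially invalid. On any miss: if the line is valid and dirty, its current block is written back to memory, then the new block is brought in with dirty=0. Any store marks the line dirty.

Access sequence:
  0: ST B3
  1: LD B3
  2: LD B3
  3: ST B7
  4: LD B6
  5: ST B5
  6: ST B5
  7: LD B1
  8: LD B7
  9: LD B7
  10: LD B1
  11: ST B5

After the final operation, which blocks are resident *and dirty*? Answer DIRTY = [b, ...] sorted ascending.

  0 | W B3 → L3 miss [D]
  1 | R B3 → L3 hit [D]
  2 | R B3 → L3 hit [D]
  3 | W B7 → L3 miss wb→B3 [D]
  4 | R B6 → L2 miss [-]
  5 | W B5 → L1 miss [D]
  6 | W B5 → L1 hit [D]
  7 | R B1 → L1 miss wb→B5 [-]
  8 | R B7 → L3 hit [D]
  9 | R B7 → L3 hit [D]
  10 | R B1 → L1 hit [-]
  11 | W B5 → L1 miss [D]

DIRTY = [5, 7]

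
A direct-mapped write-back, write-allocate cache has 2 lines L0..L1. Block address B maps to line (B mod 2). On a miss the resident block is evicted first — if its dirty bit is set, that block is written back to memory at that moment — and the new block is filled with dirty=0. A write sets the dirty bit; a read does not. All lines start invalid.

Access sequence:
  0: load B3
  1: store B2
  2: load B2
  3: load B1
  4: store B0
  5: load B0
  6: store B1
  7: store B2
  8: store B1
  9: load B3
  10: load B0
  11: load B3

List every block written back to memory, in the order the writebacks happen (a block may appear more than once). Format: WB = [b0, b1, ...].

0: R B3 -> L1 miss  d=-]
1: W B2 -> L0 miss  d=D]
2: R B2 -> L0 hit  d=D]
3: R B1 -> L1 miss  d=-]
4: W B0 -> L0 miss wb->B2  d=D]
5: R B0 -> L0 hit  d=D]
6: W B1 -> L1 hit  d=D]
7: W B2 -> L0 miss wb->B0  d=D]
8: W B1 -> L1 hit  d=D]
9: R B3 -> L1 miss wb->B1  d=-]
10: R B0 -> L0 miss wb->B2  d=-]
11: R B3 -> L1 hit  d=-]

WB = [2, 0, 1, 2]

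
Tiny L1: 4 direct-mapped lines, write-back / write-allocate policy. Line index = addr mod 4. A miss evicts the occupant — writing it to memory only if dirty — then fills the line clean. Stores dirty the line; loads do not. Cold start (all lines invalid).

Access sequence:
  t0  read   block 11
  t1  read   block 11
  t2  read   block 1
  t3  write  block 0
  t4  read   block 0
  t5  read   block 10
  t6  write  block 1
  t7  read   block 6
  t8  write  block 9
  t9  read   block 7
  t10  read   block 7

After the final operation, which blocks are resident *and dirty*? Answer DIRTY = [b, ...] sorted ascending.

DIRTY = [0, 9]

0: R B11 → L3 miss [-]
1: R B11 → L3 hit [-]
2: R B1 → L1 miss [-]
3: W B0 → L0 miss [D]
4: R B0 → L0 hit [D]
5: R B10 → L2 miss [-]
6: W B1 → L1 hit [D]
7: R B6 → L2 miss [-]
8: W B9 → L1 miss wb→B1 [D]
9: R B7 → L3 miss [-]
10: R B7 → L3 hit [-]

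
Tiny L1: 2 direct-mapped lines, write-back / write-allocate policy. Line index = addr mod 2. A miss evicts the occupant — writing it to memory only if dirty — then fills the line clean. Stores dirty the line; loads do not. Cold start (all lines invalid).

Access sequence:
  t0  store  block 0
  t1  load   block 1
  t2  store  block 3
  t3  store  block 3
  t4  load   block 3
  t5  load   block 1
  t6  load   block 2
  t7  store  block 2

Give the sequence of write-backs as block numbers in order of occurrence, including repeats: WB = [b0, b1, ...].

WB = [3, 0]

0: W B0 → L0 miss [D]
1: R B1 → L1 miss [-]
2: W B3 → L1 miss [D]
3: W B3 → L1 hit [D]
4: R B3 → L1 hit [D]
5: R B1 → L1 miss wb→B3 [-]
6: R B2 → L0 miss wb→B0 [-]
7: W B2 → L0 hit [D]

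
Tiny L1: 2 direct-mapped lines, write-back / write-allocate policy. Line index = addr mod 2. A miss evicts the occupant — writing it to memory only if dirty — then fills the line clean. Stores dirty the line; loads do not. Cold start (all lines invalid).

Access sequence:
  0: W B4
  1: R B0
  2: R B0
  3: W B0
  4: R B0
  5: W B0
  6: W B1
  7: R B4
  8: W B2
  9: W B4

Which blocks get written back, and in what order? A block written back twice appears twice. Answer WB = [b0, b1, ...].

WB = [4, 0, 2]

0: W B4 -> L0 miss  d=D]
1: R B0 -> L0 miss wb->B4  d=-]
2: R B0 -> L0 hit  d=-]
3: W B0 -> L0 hit  d=D]
4: R B0 -> L0 hit  d=D]
5: W B0 -> L0 hit  d=D]
6: W B1 -> L1 miss  d=D]
7: R B4 -> L0 miss wb->B0  d=-]
8: W B2 -> L0 miss  d=D]
9: W B4 -> L0 miss wb->B2  d=D]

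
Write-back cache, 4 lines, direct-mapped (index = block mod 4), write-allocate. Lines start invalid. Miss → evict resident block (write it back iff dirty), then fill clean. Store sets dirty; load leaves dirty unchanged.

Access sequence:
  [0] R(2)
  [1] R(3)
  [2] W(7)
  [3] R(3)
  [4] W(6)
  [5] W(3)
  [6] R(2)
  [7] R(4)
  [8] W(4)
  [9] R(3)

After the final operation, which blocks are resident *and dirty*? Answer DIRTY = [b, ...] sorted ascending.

DIRTY = [3, 4]

0: R B2 -> L2 miss  d=-]
1: R B3 -> L3 miss  d=-]
2: W B7 -> L3 miss  d=D]
3: R B3 -> L3 miss wb->B7  d=-]
4: W B6 -> L2 miss  d=D]
5: W B3 -> L3 hit  d=D]
6: R B2 -> L2 miss wb->B6  d=-]
7: R B4 -> L0 miss  d=-]
8: W B4 -> L0 hit  d=D]
9: R B3 -> L3 hit  d=D]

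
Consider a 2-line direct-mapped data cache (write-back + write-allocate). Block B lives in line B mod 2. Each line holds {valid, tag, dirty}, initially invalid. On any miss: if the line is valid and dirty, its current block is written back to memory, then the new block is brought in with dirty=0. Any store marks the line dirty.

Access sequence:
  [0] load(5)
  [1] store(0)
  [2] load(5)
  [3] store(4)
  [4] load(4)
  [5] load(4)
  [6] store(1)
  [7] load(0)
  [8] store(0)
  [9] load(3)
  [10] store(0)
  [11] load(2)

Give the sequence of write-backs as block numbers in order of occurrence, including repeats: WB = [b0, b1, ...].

  0 | R B5 → L1 miss [-]
  1 | W B0 → L0 miss [D]
  2 | R B5 → L1 hit [-]
  3 | W B4 → L0 miss wb→B0 [D]
  4 | R B4 → L0 hit [D]
  5 | R B4 → L0 hit [D]
  6 | W B1 → L1 miss [D]
  7 | R B0 → L0 miss wb→B4 [-]
  8 | W B0 → L0 hit [D]
  9 | R B3 → L1 miss wb→B1 [-]
  10 | W B0 → L0 hit [D]
  11 | R B2 → L0 miss wb→B0 [-]

WB = [0, 4, 1, 0]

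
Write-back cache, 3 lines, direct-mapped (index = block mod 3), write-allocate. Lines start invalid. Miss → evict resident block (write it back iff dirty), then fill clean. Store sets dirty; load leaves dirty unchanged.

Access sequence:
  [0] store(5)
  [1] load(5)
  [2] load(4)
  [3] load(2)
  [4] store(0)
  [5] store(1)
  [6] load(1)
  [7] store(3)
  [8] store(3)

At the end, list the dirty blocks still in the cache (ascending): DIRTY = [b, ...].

DIRTY = [1, 3]

0: W B5 -> L2 miss  d=D]
1: R B5 -> L2 hit  d=D]
2: R B4 -> L1 miss  d=-]
3: R B2 -> L2 miss wb->B5  d=-]
4: W B0 -> L0 miss  d=D]
5: W B1 -> L1 miss  d=D]
6: R B1 -> L1 hit  d=D]
7: W B3 -> L0 miss wb->B0  d=D]
8: W B3 -> L0 hit  d=D]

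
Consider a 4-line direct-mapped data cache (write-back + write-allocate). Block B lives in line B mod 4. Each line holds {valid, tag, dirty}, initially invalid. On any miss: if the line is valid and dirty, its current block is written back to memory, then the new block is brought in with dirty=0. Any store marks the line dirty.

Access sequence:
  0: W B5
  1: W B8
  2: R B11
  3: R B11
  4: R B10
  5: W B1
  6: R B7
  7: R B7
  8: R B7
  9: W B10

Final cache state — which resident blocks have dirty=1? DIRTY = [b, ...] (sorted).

DIRTY = [1, 8, 10]

0: W B5 → L1 miss [D]
1: W B8 → L0 miss [D]
2: R B11 → L3 miss [-]
3: R B11 → L3 hit [-]
4: R B10 → L2 miss [-]
5: W B1 → L1 miss wb→B5 [D]
6: R B7 → L3 miss [-]
7: R B7 → L3 hit [-]
8: R B7 → L3 hit [-]
9: W B10 → L2 hit [D]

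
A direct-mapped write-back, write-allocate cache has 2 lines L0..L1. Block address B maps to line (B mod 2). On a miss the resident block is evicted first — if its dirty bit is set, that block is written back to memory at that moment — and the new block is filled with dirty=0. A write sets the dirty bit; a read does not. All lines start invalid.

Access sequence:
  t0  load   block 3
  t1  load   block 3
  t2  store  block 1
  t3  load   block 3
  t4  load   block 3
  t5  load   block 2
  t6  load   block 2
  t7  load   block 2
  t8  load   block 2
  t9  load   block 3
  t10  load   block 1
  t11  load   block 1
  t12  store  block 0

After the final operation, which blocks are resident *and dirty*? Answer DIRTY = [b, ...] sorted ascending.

DIRTY = [0]

  0 | R B3 → L1 miss [-]
  1 | R B3 → L1 hit [-]
  2 | W B1 → L1 miss [D]
  3 | R B3 → L1 miss wb→B1 [-]
  4 | R B3 → L1 hit [-]
  5 | R B2 → L0 miss [-]
  6 | R B2 → L0 hit [-]
  7 | R B2 → L0 hit [-]
  8 | R B2 → L0 hit [-]
  9 | R B3 → L1 hit [-]
  10 | R B1 → L1 miss [-]
  11 | R B1 → L1 hit [-]
  12 | W B0 → L0 miss [D]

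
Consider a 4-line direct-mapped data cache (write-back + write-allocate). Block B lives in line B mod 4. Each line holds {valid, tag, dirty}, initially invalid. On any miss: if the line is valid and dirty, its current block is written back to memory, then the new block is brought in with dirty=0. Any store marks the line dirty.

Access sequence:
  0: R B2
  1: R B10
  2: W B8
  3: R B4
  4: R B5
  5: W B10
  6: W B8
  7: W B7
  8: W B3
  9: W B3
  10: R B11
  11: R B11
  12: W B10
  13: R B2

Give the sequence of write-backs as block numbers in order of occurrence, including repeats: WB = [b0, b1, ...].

  0 | R B2 → L2 miss [-]
  1 | R B10 → L2 miss [-]
  2 | W B8 → L0 miss [D]
  3 | R B4 → L0 miss wb→B8 [-]
  4 | R B5 → L1 miss [-]
  5 | W B10 → L2 hit [D]
  6 | W B8 → L0 miss [D]
  7 | W B7 → L3 miss [D]
  8 | W B3 → L3 miss wb→B7 [D]
  9 | W B3 → L3 hit [D]
  10 | R B11 → L3 miss wb→B3 [-]
  11 | R B11 → L3 hit [-]
  12 | W B10 → L2 hit [D]
  13 | R B2 → L2 miss wb→B10 [-]

WB = [8, 7, 3, 10]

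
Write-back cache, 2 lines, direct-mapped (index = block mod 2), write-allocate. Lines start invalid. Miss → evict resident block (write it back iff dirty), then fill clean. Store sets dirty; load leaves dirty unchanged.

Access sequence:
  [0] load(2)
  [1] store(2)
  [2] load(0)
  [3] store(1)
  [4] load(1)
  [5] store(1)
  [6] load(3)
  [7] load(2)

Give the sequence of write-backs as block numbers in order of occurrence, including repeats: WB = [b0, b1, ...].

0: R B2 -> L0 miss  d=-]
1: W B2 -> L0 hit  d=D]
2: R B0 -> L0 miss wb->B2  d=-]
3: W B1 -> L1 miss  d=D]
4: R B1 -> L1 hit  d=D]
5: W B1 -> L1 hit  d=D]
6: R B3 -> L1 miss wb->B1  d=-]
7: R B2 -> L0 miss  d=-]

WB = [2, 1]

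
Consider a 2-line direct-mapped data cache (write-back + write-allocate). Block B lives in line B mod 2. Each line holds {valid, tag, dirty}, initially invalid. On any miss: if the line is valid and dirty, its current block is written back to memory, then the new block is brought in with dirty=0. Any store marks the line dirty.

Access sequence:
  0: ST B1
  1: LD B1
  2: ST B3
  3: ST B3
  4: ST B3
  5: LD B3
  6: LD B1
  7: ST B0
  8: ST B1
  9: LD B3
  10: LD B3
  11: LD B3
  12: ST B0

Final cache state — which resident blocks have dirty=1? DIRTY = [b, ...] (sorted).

  0 | W B1 → L1 miss [D]
  1 | R B1 → L1 hit [D]
  2 | W B3 → L1 miss wb→B1 [D]
  3 | W B3 → L1 hit [D]
  4 | W B3 → L1 hit [D]
  5 | R B3 → L1 hit [D]
  6 | R B1 → L1 miss wb→B3 [-]
  7 | W B0 → L0 miss [D]
  8 | W B1 → L1 hit [D]
  9 | R B3 → L1 miss wb→B1 [-]
  10 | R B3 → L1 hit [-]
  11 | R B3 → L1 hit [-]
  12 | W B0 → L0 hit [D]

DIRTY = [0]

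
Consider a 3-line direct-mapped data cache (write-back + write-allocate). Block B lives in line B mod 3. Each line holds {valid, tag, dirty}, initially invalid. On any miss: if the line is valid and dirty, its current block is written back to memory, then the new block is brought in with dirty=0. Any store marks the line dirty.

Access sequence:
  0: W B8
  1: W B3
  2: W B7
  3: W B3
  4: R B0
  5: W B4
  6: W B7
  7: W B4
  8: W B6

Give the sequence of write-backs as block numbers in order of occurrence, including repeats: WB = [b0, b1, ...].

0: W B8 → L2 miss [D]
1: W B3 → L0 miss [D]
2: W B7 → L1 miss [D]
3: W B3 → L0 hit [D]
4: R B0 → L0 miss wb→B3 [-]
5: W B4 → L1 miss wb→B7 [D]
6: W B7 → L1 miss wb→B4 [D]
7: W B4 → L1 miss wb→B7 [D]
8: W B6 → L0 miss [D]

WB = [3, 7, 4, 7]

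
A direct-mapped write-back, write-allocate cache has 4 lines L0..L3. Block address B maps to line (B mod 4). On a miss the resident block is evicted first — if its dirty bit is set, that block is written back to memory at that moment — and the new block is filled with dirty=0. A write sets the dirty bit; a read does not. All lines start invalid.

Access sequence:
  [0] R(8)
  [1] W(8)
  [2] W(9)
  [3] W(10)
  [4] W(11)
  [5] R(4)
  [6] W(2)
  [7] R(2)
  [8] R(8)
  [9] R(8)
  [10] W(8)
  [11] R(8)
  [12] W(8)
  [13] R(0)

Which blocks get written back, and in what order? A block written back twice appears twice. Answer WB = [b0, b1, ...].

0: R B8 -> L0 miss  d=-]
1: W B8 -> L0 hit  d=D]
2: W B9 -> L1 miss  d=D]
3: W B10 -> L2 miss  d=D]
4: W B11 -> L3 miss  d=D]
5: R B4 -> L0 miss wb->B8  d=-]
6: W B2 -> L2 miss wb->B10  d=D]
7: R B2 -> L2 hit  d=D]
8: R B8 -> L0 miss  d=-]
9: R B8 -> L0 hit  d=-]
10: W B8 -> L0 hit  d=D]
11: R B8 -> L0 hit  d=D]
12: W B8 -> L0 hit  d=D]
13: R B0 -> L0 miss wb->B8  d=-]

WB = [8, 10, 8]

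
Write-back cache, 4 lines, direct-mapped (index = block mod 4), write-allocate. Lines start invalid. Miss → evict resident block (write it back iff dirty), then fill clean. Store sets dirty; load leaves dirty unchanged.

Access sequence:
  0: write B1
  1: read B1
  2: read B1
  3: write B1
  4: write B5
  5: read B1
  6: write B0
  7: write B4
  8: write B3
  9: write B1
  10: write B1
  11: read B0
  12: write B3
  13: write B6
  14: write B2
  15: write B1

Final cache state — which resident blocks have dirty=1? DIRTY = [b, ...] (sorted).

DIRTY = [1, 2, 3]

0: W B1 -> L1 miss  d=D]
1: R B1 -> L1 hit  d=D]
2: R B1 -> L1 hit  d=D]
3: W B1 -> L1 hit  d=D]
4: W B5 -> L1 miss wb->B1  d=D]
5: R B1 -> L1 miss wb->B5  d=-]
6: W B0 -> L0 miss  d=D]
7: W B4 -> L0 miss wb->B0  d=D]
8: W B3 -> L3 miss  d=D]
9: W B1 -> L1 hit  d=D]
10: W B1 -> L1 hit  d=D]
11: R B0 -> L0 miss wb->B4  d=-]
12: W B3 -> L3 hit  d=D]
13: W B6 -> L2 miss  d=D]
14: W B2 -> L2 miss wb->B6  d=D]
15: W B1 -> L1 hit  d=D]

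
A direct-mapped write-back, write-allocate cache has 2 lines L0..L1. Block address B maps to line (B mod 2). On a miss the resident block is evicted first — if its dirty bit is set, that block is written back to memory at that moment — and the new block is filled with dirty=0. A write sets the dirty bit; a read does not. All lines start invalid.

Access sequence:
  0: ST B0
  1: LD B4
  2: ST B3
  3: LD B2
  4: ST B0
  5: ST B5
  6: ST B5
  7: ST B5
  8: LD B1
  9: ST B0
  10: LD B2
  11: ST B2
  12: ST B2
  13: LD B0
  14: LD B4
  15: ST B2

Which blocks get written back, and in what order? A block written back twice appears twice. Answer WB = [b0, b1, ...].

0: W B0 -> L0 miss  d=D]
1: R B4 -> L0 miss wb->B0  d=-]
2: W B3 -> L1 miss  d=D]
3: R B2 -> L0 miss  d=-]
4: W B0 -> L0 miss  d=D]
5: W B5 -> L1 miss wb->B3  d=D]
6: W B5 -> L1 hit  d=D]
7: W B5 -> L1 hit  d=D]
8: R B1 -> L1 miss wb->B5  d=-]
9: W B0 -> L0 hit  d=D]
10: R B2 -> L0 miss wb->B0  d=-]
11: W B2 -> L0 hit  d=D]
12: W B2 -> L0 hit  d=D]
13: R B0 -> L0 miss wb->B2  d=-]
14: R B4 -> L0 miss  d=-]
15: W B2 -> L0 miss  d=D]

WB = [0, 3, 5, 0, 2]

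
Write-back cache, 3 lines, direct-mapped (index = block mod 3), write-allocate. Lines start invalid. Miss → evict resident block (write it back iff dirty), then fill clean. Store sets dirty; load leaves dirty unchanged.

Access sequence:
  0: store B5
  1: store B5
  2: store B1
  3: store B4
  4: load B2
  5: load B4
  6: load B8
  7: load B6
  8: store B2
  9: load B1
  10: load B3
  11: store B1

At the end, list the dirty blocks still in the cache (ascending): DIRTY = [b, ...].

DIRTY = [1, 2]

0: W B5 → L2 miss [D]
1: W B5 → L2 hit [D]
2: W B1 → L1 miss [D]
3: W B4 → L1 miss wb→B1 [D]
4: R B2 → L2 miss wb→B5 [-]
5: R B4 → L1 hit [D]
6: R B8 → L2 miss [-]
7: R B6 → L0 miss [-]
8: W B2 → L2 miss [D]
9: R B1 → L1 miss wb→B4 [-]
10: R B3 → L0 miss [-]
11: W B1 → L1 hit [D]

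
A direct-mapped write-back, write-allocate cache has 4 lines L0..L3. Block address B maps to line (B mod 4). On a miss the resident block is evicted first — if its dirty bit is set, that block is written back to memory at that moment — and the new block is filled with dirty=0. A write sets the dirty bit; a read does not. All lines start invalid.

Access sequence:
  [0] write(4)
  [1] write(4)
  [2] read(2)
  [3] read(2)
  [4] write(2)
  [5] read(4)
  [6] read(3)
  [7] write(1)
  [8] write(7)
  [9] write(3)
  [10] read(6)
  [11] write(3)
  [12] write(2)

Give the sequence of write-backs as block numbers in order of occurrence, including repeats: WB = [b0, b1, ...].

0: W B4 → L0 miss [D]
1: W B4 → L0 hit [D]
2: R B2 → L2 miss [-]
3: R B2 → L2 hit [-]
4: W B2 → L2 hit [D]
5: R B4 → L0 hit [D]
6: R B3 → L3 miss [-]
7: W B1 → L1 miss [D]
8: W B7 → L3 miss [D]
9: W B3 → L3 miss wb→B7 [D]
10: R B6 → L2 miss wb→B2 [-]
11: W B3 → L3 hit [D]
12: W B2 → L2 miss [D]

WB = [7, 2]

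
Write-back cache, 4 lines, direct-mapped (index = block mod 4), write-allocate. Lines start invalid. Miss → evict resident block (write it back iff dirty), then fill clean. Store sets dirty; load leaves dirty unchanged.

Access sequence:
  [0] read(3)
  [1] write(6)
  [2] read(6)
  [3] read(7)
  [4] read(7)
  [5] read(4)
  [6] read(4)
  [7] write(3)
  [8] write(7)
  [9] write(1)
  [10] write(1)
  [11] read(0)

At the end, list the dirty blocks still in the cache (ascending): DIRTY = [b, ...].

DIRTY = [1, 6, 7]

0: R B3 -> L3 miss  d=-]
1: W B6 -> L2 miss  d=D]
2: R B6 -> L2 hit  d=D]
3: R B7 -> L3 miss  d=-]
4: R B7 -> L3 hit  d=-]
5: R B4 -> L0 miss  d=-]
6: R B4 -> L0 hit  d=-]
7: W B3 -> L3 miss  d=D]
8: W B7 -> L3 miss wb->B3  d=D]
9: W B1 -> L1 miss  d=D]
10: W B1 -> L1 hit  d=D]
11: R B0 -> L0 miss  d=-]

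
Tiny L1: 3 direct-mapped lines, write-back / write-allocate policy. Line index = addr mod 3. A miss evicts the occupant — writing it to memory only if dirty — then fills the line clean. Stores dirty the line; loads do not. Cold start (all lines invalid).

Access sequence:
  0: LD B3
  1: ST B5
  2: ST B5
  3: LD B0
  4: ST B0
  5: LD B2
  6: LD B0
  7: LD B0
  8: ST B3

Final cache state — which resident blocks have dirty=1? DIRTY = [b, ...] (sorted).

0: R B3 -> L0 miss  d=-]
1: W B5 -> L2 miss  d=D]
2: W B5 -> L2 hit  d=D]
3: R B0 -> L0 miss  d=-]
4: W B0 -> L0 hit  d=D]
5: R B2 -> L2 miss wb->B5  d=-]
6: R B0 -> L0 hit  d=D]
7: R B0 -> L0 hit  d=D]
8: W B3 -> L0 miss wb->B0  d=D]

DIRTY = [3]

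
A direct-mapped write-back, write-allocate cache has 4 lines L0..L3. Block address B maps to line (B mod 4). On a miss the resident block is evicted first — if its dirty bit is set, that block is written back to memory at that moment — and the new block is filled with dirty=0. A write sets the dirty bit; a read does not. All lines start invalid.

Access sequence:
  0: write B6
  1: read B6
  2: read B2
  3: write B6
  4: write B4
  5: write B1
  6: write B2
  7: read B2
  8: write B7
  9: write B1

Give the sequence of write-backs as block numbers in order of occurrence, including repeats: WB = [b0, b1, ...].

WB = [6, 6]

0: W B6 -> L2 miss  d=D]
1: R B6 -> L2 hit  d=D]
2: R B2 -> L2 miss wb->B6  d=-]
3: W B6 -> L2 miss  d=D]
4: W B4 -> L0 miss  d=D]
5: W B1 -> L1 miss  d=D]
6: W B2 -> L2 miss wb->B6  d=D]
7: R B2 -> L2 hit  d=D]
8: W B7 -> L3 miss  d=D]
9: W B1 -> L1 hit  d=D]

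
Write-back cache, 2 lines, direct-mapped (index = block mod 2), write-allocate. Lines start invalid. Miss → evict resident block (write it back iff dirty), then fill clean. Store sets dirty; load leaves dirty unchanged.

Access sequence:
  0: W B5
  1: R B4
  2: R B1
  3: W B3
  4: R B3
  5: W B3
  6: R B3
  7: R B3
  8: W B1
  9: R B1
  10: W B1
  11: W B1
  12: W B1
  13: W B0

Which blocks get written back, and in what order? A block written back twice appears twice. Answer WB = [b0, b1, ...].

0: W B5 -> L1 miss  d=D]
1: R B4 -> L0 miss  d=-]
2: R B1 -> L1 miss wb->B5  d=-]
3: W B3 -> L1 miss  d=D]
4: R B3 -> L1 hit  d=D]
5: W B3 -> L1 hit  d=D]
6: R B3 -> L1 hit  d=D]
7: R B3 -> L1 hit  d=D]
8: W B1 -> L1 miss wb->B3  d=D]
9: R B1 -> L1 hit  d=D]
10: W B1 -> L1 hit  d=D]
11: W B1 -> L1 hit  d=D]
12: W B1 -> L1 hit  d=D]
13: W B0 -> L0 miss  d=D]

WB = [5, 3]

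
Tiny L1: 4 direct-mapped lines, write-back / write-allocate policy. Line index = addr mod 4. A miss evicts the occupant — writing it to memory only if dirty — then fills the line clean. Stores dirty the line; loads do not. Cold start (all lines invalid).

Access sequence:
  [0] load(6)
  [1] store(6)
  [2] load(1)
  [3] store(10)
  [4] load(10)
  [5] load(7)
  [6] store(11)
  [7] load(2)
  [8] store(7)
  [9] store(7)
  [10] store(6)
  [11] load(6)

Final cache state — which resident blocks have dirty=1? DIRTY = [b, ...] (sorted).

DIRTY = [6, 7]

0: R B6 -> L2 miss  d=-]
1: W B6 -> L2 hit  d=D]
2: R B1 -> L1 miss  d=-]
3: W B10 -> L2 miss wb->B6  d=D]
4: R B10 -> L2 hit  d=D]
5: R B7 -> L3 miss  d=-]
6: W B11 -> L3 miss  d=D]
7: R B2 -> L2 miss wb->B10  d=-]
8: W B7 -> L3 miss wb->B11  d=D]
9: W B7 -> L3 hit  d=D]
10: W B6 -> L2 miss  d=D]
11: R B6 -> L2 hit  d=D]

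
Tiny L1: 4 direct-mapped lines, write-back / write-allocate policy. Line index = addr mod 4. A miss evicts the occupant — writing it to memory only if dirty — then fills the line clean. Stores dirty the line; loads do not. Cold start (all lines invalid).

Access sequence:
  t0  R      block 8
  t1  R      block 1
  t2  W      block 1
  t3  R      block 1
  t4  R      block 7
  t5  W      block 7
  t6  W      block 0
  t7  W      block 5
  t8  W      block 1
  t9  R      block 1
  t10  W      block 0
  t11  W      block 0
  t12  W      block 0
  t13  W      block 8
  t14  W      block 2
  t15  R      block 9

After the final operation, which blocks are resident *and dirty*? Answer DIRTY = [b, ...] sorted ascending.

0: R B8 → L0 miss [-]
1: R B1 → L1 miss [-]
2: W B1 → L1 hit [D]
3: R B1 → L1 hit [D]
4: R B7 → L3 miss [-]
5: W B7 → L3 hit [D]
6: W B0 → L0 miss [D]
7: W B5 → L1 miss wb→B1 [D]
8: W B1 → L1 miss wb→B5 [D]
9: R B1 → L1 hit [D]
10: W B0 → L0 hit [D]
11: W B0 → L0 hit [D]
12: W B0 → L0 hit [D]
13: W B8 → L0 miss wb→B0 [D]
14: W B2 → L2 miss [D]
15: R B9 → L1 miss wb→B1 [-]

DIRTY = [2, 7, 8]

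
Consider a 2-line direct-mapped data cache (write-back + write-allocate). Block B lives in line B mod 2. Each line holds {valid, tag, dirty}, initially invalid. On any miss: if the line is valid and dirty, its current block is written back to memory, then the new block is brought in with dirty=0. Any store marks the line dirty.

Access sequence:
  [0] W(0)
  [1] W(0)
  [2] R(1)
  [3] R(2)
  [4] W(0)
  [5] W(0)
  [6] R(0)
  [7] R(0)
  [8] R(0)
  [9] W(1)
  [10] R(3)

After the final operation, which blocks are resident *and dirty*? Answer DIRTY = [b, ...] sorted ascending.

0: W B0 → L0 miss [D]
1: W B0 → L0 hit [D]
2: R B1 → L1 miss [-]
3: R B2 → L0 miss wb→B0 [-]
4: W B0 → L0 miss [D]
5: W B0 → L0 hit [D]
6: R B0 → L0 hit [D]
7: R B0 → L0 hit [D]
8: R B0 → L0 hit [D]
9: W B1 → L1 hit [D]
10: R B3 → L1 miss wb→B1 [-]

DIRTY = [0]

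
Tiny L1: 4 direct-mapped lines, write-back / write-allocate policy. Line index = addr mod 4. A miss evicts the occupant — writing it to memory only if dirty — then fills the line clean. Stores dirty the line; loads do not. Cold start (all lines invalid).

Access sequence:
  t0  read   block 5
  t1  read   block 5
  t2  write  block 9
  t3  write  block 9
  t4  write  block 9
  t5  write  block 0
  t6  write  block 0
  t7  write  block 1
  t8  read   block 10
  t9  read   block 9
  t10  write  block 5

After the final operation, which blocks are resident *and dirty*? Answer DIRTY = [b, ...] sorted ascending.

DIRTY = [0, 5]

0: R B5 -> L1 miss  d=-]
1: R B5 -> L1 hit  d=-]
2: W B9 -> L1 miss  d=D]
3: W B9 -> L1 hit  d=D]
4: W B9 -> L1 hit  d=D]
5: W B0 -> L0 miss  d=D]
6: W B0 -> L0 hit  d=D]
7: W B1 -> L1 miss wb->B9  d=D]
8: R B10 -> L2 miss  d=-]
9: R B9 -> L1 miss wb->B1  d=-]
10: W B5 -> L1 miss  d=D]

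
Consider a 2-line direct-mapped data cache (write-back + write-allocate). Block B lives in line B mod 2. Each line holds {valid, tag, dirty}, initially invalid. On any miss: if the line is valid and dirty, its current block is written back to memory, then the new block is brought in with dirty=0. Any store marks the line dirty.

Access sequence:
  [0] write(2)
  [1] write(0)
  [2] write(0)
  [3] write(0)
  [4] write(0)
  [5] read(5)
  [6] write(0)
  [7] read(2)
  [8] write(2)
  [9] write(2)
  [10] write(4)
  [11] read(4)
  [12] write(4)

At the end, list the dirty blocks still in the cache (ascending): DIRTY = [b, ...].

  0 | W B2 → L0 miss [D]
  1 | W B0 → L0 miss wb→B2 [D]
  2 | W B0 → L0 hit [D]
  3 | W B0 → L0 hit [D]
  4 | W B0 → L0 hit [D]
  5 | R B5 → L1 miss [-]
  6 | W B0 → L0 hit [D]
  7 | R B2 → L0 miss wb→B0 [-]
  8 | W B2 → L0 hit [D]
  9 | W B2 → L0 hit [D]
  10 | W B4 → L0 miss wb→B2 [D]
  11 | R B4 → L0 hit [D]
  12 | W B4 → L0 hit [D]

DIRTY = [4]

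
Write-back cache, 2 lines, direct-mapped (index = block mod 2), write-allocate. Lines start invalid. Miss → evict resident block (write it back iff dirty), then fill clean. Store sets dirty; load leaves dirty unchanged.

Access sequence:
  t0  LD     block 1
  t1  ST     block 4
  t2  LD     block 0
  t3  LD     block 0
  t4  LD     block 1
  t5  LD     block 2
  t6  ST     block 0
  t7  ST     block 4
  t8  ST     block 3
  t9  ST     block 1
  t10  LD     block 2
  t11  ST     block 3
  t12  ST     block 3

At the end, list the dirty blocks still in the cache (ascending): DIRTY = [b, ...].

0: R B1 -> L1 miss  d=-]
1: W B4 -> L0 miss  d=D]
2: R B0 -> L0 miss wb->B4  d=-]
3: R B0 -> L0 hit  d=-]
4: R B1 -> L1 hit  d=-]
5: R B2 -> L0 miss  d=-]
6: W B0 -> L0 miss  d=D]
7: W B4 -> L0 miss wb->B0  d=D]
8: W B3 -> L1 miss  d=D]
9: W B1 -> L1 miss wb->B3  d=D]
10: R B2 -> L0 miss wb->B4  d=-]
11: W B3 -> L1 miss wb->B1  d=D]
12: W B3 -> L1 hit  d=D]

DIRTY = [3]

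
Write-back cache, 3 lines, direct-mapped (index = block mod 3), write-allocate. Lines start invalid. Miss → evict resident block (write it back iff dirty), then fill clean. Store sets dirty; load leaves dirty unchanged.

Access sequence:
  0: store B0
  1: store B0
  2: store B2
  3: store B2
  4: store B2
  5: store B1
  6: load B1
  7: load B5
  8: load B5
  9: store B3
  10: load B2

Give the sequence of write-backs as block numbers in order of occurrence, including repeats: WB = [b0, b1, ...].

WB = [2, 0]

0: W B0 -> L0 miss  d=D]
1: W B0 -> L0 hit  d=D]
2: W B2 -> L2 miss  d=D]
3: W B2 -> L2 hit  d=D]
4: W B2 -> L2 hit  d=D]
5: W B1 -> L1 miss  d=D]
6: R B1 -> L1 hit  d=D]
7: R B5 -> L2 miss wb->B2  d=-]
8: R B5 -> L2 hit  d=-]
9: W B3 -> L0 miss wb->B0  d=D]
10: R B2 -> L2 miss  d=-]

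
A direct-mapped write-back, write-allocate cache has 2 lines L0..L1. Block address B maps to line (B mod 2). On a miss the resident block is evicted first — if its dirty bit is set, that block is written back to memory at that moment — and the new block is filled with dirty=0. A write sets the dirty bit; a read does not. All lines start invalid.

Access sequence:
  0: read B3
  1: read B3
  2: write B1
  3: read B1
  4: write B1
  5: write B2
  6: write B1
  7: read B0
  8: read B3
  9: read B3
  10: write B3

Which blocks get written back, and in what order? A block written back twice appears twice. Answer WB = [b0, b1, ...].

0: R B3 -> L1 miss  d=-]
1: R B3 -> L1 hit  d=-]
2: W B1 -> L1 miss  d=D]
3: R B1 -> L1 hit  d=D]
4: W B1 -> L1 hit  d=D]
5: W B2 -> L0 miss  d=D]
6: W B1 -> L1 hit  d=D]
7: R B0 -> L0 miss wb->B2  d=-]
8: R B3 -> L1 miss wb->B1  d=-]
9: R B3 -> L1 hit  d=-]
10: W B3 -> L1 hit  d=D]

WB = [2, 1]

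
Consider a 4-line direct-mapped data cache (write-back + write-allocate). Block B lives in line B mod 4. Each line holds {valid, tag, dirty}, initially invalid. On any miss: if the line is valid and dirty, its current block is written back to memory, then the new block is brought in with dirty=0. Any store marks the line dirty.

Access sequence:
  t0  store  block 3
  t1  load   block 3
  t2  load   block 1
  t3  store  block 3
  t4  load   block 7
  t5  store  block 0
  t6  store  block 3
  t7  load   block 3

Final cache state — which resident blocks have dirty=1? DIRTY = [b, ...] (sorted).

DIRTY = [0, 3]

  0 | W B3 → L3 miss [D]
  1 | R B3 → L3 hit [D]
  2 | R B1 → L1 miss [-]
  3 | W B3 → L3 hit [D]
  4 | R B7 → L3 miss wb→B3 [-]
  5 | W B0 → L0 miss [D]
  6 | W B3 → L3 miss [D]
  7 | R B3 → L3 hit [D]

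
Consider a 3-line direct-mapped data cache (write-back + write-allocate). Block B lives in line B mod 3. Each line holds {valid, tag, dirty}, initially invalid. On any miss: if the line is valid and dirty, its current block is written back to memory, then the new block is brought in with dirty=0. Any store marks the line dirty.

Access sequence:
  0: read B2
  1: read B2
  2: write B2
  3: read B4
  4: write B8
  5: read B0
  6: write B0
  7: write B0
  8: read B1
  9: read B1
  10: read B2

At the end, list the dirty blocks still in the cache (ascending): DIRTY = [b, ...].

0: R B2 -> L2 miss  d=-]
1: R B2 -> L2 hit  d=-]
2: W B2 -> L2 hit  d=D]
3: R B4 -> L1 miss  d=-]
4: W B8 -> L2 miss wb->B2  d=D]
5: R B0 -> L0 miss  d=-]
6: W B0 -> L0 hit  d=D]
7: W B0 -> L0 hit  d=D]
8: R B1 -> L1 miss  d=-]
9: R B1 -> L1 hit  d=-]
10: R B2 -> L2 miss wb->B8  d=-]

DIRTY = [0]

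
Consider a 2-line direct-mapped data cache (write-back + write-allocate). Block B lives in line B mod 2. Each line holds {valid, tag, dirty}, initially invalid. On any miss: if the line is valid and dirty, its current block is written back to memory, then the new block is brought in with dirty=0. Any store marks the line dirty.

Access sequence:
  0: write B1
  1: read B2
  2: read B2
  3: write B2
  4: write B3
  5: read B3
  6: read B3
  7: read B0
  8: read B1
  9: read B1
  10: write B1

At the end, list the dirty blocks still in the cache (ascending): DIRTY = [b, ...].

DIRTY = [1]

  0 | W B1 → L1 miss [D]
  1 | R B2 → L0 miss [-]
  2 | R B2 → L0 hit [-]
  3 | W B2 → L0 hit [D]
  4 | W B3 → L1 miss wb→B1 [D]
  5 | R B3 → L1 hit [D]
  6 | R B3 → L1 hit [D]
  7 | R B0 → L0 miss wb→B2 [-]
  8 | R B1 → L1 miss wb→B3 [-]
  9 | R B1 → L1 hit [-]
  10 | W B1 → L1 hit [D]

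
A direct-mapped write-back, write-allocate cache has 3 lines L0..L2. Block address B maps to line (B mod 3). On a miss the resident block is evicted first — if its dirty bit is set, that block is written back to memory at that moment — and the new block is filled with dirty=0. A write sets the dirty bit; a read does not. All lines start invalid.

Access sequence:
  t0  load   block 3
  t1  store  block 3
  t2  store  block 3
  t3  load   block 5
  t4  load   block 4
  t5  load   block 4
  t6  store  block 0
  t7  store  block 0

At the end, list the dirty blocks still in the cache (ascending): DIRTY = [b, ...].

0: R B3 → L0 miss [-]
1: W B3 → L0 hit [D]
2: W B3 → L0 hit [D]
3: R B5 → L2 miss [-]
4: R B4 → L1 miss [-]
5: R B4 → L1 hit [-]
6: W B0 → L0 miss wb→B3 [D]
7: W B0 → L0 hit [D]

DIRTY = [0]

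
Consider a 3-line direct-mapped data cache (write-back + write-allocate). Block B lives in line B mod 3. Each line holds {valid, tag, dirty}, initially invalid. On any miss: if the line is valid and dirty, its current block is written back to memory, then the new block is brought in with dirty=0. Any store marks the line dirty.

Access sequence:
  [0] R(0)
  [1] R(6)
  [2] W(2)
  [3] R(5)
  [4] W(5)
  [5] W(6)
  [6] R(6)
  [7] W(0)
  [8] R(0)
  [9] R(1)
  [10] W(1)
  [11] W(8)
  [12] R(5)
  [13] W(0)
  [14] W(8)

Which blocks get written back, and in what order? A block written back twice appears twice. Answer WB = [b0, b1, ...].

0: R B0 → L0 miss [-]
1: R B6 → L0 miss [-]
2: W B2 → L2 miss [D]
3: R B5 → L2 miss wb→B2 [-]
4: W B5 → L2 hit [D]
5: W B6 → L0 hit [D]
6: R B6 → L0 hit [D]
7: W B0 → L0 miss wb→B6 [D]
8: R B0 → L0 hit [D]
9: R B1 → L1 miss [-]
10: W B1 → L1 hit [D]
11: W B8 → L2 miss wb→B5 [D]
12: R B5 → L2 miss wb→B8 [-]
13: W B0 → L0 hit [D]
14: W B8 → L2 miss [D]

WB = [2, 6, 5, 8]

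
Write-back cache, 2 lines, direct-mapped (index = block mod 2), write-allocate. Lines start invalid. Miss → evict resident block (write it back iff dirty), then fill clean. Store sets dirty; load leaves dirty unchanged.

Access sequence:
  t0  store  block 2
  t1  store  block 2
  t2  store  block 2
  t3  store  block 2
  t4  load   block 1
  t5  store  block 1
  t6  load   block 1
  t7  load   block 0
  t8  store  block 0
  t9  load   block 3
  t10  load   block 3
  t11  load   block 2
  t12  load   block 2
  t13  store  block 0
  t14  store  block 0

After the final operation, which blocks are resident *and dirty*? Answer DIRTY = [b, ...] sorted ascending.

0: W B2 → L0 miss [D]
1: W B2 → L0 hit [D]
2: W B2 → L0 hit [D]
3: W B2 → L0 hit [D]
4: R B1 → L1 miss [-]
5: W B1 → L1 hit [D]
6: R B1 → L1 hit [D]
7: R B0 → L0 miss wb→B2 [-]
8: W B0 → L0 hit [D]
9: R B3 → L1 miss wb→B1 [-]
10: R B3 → L1 hit [-]
11: R B2 → L0 miss wb→B0 [-]
12: R B2 → L0 hit [-]
13: W B0 → L0 miss [D]
14: W B0 → L0 hit [D]

DIRTY = [0]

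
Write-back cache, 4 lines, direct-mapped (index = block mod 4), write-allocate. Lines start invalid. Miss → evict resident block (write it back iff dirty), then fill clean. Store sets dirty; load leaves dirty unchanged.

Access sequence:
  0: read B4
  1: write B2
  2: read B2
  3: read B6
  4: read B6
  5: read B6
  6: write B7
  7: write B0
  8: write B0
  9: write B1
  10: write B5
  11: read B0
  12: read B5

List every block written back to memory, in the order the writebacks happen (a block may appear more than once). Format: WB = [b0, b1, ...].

0: R B4 -> L0 miss  d=-]
1: W B2 -> L2 miss  d=D]
2: R B2 -> L2 hit  d=D]
3: R B6 -> L2 miss wb->B2  d=-]
4: R B6 -> L2 hit  d=-]
5: R B6 -> L2 hit  d=-]
6: W B7 -> L3 miss  d=D]
7: W B0 -> L0 miss  d=D]
8: W B0 -> L0 hit  d=D]
9: W B1 -> L1 miss  d=D]
10: W B5 -> L1 miss wb->B1  d=D]
11: R B0 -> L0 hit  d=D]
12: R B5 -> L1 hit  d=D]

WB = [2, 1]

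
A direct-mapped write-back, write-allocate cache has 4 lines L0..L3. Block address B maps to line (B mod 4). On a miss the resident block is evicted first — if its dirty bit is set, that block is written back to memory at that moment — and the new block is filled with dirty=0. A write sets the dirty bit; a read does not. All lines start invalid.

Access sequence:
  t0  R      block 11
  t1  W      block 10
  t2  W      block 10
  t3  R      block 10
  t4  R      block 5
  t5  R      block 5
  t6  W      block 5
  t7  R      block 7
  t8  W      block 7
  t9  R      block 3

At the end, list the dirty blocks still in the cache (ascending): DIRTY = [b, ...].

0: R B11 -> L3 miss  d=-]
1: W B10 -> L2 miss  d=D]
2: W B10 -> L2 hit  d=D]
3: R B10 -> L2 hit  d=D]
4: R B5 -> L1 miss  d=-]
5: R B5 -> L1 hit  d=-]
6: W B5 -> L1 hit  d=D]
7: R B7 -> L3 miss  d=-]
8: W B7 -> L3 hit  d=D]
9: R B3 -> L3 miss wb->B7  d=-]

DIRTY = [5, 10]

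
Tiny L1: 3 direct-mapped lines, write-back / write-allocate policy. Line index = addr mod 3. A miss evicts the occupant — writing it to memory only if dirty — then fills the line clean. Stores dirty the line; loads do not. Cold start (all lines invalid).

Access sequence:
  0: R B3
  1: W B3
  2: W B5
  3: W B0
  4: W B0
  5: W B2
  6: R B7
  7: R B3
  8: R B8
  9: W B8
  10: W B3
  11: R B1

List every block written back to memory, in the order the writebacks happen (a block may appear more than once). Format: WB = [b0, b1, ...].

WB = [3, 5, 0, 2]

0: R B3 -> L0 miss  d=-]
1: W B3 -> L0 hit  d=D]
2: W B5 -> L2 miss  d=D]
3: W B0 -> L0 miss wb->B3  d=D]
4: W B0 -> L0 hit  d=D]
5: W B2 -> L2 miss wb->B5  d=D]
6: R B7 -> L1 miss  d=-]
7: R B3 -> L0 miss wb->B0  d=-]
8: R B8 -> L2 miss wb->B2  d=-]
9: W B8 -> L2 hit  d=D]
10: W B3 -> L0 hit  d=D]
11: R B1 -> L1 miss  d=-]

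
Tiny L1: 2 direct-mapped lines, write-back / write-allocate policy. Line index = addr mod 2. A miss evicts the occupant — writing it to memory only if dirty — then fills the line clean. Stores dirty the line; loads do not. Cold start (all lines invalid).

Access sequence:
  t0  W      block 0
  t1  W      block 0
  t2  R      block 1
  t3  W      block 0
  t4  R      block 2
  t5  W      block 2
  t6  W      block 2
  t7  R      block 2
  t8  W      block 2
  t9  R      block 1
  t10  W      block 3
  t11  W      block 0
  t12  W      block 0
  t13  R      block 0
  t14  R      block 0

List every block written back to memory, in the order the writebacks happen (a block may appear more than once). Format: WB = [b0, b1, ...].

0: W B0 -> L0 miss  d=D]
1: W B0 -> L0 hit  d=D]
2: R B1 -> L1 miss  d=-]
3: W B0 -> L0 hit  d=D]
4: R B2 -> L0 miss wb->B0  d=-]
5: W B2 -> L0 hit  d=D]
6: W B2 -> L0 hit  d=D]
7: R B2 -> L0 hit  d=D]
8: W B2 -> L0 hit  d=D]
9: R B1 -> L1 hit  d=-]
10: W B3 -> L1 miss  d=D]
11: W B0 -> L0 miss wb->B2  d=D]
12: W B0 -> L0 hit  d=D]
13: R B0 -> L0 hit  d=D]
14: R B0 -> L0 hit  d=D]

WB = [0, 2]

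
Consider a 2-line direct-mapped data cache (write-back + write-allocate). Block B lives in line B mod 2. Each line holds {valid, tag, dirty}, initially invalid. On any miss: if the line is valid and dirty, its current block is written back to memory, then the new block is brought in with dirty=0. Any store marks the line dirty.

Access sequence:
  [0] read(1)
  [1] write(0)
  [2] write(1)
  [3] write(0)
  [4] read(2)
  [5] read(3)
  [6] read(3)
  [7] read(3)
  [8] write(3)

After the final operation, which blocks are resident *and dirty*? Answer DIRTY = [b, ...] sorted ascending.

DIRTY = [3]

0: R B1 → L1 miss [-]
1: W B0 → L0 miss [D]
2: W B1 → L1 hit [D]
3: W B0 → L0 hit [D]
4: R B2 → L0 miss wb→B0 [-]
5: R B3 → L1 miss wb→B1 [-]
6: R B3 → L1 hit [-]
7: R B3 → L1 hit [-]
8: W B3 → L1 hit [D]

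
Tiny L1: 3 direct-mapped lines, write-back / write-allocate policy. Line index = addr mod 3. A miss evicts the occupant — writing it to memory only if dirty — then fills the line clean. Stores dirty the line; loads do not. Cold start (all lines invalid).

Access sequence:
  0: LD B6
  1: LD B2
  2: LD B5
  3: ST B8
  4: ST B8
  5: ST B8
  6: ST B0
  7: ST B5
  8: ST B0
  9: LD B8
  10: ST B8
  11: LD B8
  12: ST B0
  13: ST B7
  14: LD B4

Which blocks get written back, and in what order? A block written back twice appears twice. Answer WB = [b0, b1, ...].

0: R B6 → L0 miss [-]
1: R B2 → L2 miss [-]
2: R B5 → L2 miss [-]
3: W B8 → L2 miss [D]
4: W B8 → L2 hit [D]
5: W B8 → L2 hit [D]
6: W B0 → L0 miss [D]
7: W B5 → L2 miss wb→B8 [D]
8: W B0 → L0 hit [D]
9: R B8 → L2 miss wb→B5 [-]
10: W B8 → L2 hit [D]
11: R B8 → L2 hit [D]
12: W B0 → L0 hit [D]
13: W B7 → L1 miss [D]
14: R B4 → L1 miss wb→B7 [-]

WB = [8, 5, 7]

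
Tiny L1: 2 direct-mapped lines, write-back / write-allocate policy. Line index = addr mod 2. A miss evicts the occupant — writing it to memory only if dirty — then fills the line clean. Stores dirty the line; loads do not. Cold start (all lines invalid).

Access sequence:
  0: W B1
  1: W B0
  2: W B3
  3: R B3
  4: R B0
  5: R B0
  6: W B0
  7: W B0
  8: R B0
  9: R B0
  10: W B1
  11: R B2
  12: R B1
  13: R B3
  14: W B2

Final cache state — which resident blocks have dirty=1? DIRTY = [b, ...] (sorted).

0: W B1 → L1 miss [D]
1: W B0 → L0 miss [D]
2: W B3 → L1 miss wb→B1 [D]
3: R B3 → L1 hit [D]
4: R B0 → L0 hit [D]
5: R B0 → L0 hit [D]
6: W B0 → L0 hit [D]
7: W B0 → L0 hit [D]
8: R B0 → L0 hit [D]
9: R B0 → L0 hit [D]
10: W B1 → L1 miss wb→B3 [D]
11: R B2 → L0 miss wb→B0 [-]
12: R B1 → L1 hit [D]
13: R B3 → L1 miss wb→B1 [-]
14: W B2 → L0 hit [D]

DIRTY = [2]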